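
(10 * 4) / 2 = 20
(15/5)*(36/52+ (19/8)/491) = 106797/51064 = 2.09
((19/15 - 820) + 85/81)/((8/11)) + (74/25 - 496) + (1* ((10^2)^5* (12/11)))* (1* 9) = 8747999855893631/89100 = 98181816564.46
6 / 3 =2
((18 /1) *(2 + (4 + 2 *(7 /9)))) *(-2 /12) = -68 /3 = -22.67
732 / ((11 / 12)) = 8784 / 11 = 798.55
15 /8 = 1.88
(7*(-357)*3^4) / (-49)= 4131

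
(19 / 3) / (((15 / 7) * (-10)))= -133 / 450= -0.30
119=119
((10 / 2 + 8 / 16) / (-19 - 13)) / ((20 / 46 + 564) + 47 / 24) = -759 / 2501192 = -0.00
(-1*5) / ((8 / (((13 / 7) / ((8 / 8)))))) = -1.16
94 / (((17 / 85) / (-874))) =-410780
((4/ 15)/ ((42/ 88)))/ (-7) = -176/ 2205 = -0.08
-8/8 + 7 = 6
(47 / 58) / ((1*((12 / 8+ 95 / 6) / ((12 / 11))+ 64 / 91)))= 38493 / 788162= 0.05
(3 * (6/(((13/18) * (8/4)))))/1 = 12.46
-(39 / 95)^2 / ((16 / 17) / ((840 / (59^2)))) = -542997 / 12566410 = -0.04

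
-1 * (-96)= 96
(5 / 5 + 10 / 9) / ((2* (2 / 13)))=247 / 36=6.86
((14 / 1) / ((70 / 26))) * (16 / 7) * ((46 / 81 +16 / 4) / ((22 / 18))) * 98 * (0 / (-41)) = 0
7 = 7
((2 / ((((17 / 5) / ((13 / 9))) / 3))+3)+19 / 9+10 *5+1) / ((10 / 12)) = 3590 / 51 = 70.39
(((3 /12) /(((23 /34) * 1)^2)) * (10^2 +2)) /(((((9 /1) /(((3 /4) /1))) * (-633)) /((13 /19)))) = -63869 /12724566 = -0.01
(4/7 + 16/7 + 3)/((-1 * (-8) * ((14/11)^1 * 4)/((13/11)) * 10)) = 533/31360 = 0.02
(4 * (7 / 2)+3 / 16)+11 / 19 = 4489 / 304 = 14.77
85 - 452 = -367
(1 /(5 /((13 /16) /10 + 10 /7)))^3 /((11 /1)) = 4835382371 /1931776000000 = 0.00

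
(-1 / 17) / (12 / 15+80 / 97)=-485 / 13396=-0.04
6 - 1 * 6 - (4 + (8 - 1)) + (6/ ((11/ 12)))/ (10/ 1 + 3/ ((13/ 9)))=-18061/ 1727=-10.46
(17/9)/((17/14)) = 14/9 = 1.56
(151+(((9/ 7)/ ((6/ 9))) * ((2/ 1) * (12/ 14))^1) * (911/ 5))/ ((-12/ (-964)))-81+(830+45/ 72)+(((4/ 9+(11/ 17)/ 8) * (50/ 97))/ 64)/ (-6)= 342195226595449/ 5584965120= 61270.79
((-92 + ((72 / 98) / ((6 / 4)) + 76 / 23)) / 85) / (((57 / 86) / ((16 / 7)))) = -2399744 / 670565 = -3.58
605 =605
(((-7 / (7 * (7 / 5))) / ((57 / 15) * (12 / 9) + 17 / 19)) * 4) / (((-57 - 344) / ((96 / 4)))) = 136800 / 4769093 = 0.03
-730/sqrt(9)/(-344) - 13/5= -4883/2580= -1.89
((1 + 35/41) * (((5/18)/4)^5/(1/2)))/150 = 2375/59498717184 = 0.00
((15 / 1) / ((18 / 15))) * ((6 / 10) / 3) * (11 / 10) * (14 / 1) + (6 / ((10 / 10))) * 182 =2261 / 2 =1130.50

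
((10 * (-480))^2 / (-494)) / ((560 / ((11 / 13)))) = -1584000 / 22477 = -70.47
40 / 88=5 / 11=0.45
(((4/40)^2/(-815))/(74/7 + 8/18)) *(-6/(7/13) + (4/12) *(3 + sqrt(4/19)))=639/56561000-21 *sqrt(19)/537329500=0.00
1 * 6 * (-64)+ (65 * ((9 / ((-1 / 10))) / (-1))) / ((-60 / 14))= -1749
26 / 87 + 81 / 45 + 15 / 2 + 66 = 65771 / 870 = 75.60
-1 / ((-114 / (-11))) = -11 / 114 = -0.10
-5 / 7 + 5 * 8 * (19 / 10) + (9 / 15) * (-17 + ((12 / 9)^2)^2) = 63298 / 945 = 66.98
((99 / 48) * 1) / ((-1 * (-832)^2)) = -0.00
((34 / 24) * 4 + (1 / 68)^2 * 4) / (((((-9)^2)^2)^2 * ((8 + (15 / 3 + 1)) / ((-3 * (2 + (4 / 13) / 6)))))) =-196550 / 3396257146737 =-0.00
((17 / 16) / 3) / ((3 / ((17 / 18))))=289 / 2592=0.11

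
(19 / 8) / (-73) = -0.03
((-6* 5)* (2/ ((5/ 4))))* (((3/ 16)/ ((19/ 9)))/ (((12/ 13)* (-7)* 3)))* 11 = 1287/ 532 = 2.42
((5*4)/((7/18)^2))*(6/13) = 38880/637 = 61.04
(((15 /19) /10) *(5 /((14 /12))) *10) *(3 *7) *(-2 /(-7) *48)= 129600 /133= 974.44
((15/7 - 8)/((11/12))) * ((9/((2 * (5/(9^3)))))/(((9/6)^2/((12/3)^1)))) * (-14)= 5738688/55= 104339.78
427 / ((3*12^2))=427 / 432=0.99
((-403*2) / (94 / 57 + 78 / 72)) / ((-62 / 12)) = 35568 / 623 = 57.09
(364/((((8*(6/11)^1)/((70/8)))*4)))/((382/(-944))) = -2067065/4584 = -450.93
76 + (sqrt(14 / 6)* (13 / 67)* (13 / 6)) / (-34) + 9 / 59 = 4493 / 59- 169* sqrt(21) / 41004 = 76.13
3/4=0.75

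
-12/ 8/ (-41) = 3/ 82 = 0.04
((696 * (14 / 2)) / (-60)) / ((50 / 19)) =-3857 / 125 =-30.86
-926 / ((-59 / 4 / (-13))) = -48152 / 59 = -816.14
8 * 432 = 3456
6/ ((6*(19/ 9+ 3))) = 9/ 46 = 0.20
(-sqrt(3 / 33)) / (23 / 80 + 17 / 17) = -80*sqrt(11) / 1133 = -0.23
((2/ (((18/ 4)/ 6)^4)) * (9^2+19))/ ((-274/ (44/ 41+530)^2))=-1348571238400/ 2072673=-650643.51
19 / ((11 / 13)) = 247 / 11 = 22.45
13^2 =169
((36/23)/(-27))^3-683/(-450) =24926983/16425450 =1.52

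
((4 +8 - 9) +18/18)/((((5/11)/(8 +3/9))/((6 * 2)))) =880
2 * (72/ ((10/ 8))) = 576/ 5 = 115.20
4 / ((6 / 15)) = 10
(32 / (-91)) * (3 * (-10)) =10.55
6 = 6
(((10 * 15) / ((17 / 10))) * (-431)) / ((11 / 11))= -646500 / 17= -38029.41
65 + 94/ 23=1589/ 23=69.09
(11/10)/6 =11/60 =0.18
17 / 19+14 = 283 / 19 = 14.89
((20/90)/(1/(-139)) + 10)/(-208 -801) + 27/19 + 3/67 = 17184470/11560113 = 1.49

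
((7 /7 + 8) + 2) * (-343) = -3773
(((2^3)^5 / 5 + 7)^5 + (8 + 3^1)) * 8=303848996763473360948944 / 3125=97231678964311475503.66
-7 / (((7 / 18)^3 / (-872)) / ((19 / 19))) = 5085504 / 49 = 103785.80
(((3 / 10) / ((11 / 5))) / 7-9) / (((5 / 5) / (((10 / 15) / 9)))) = -461 / 693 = -0.67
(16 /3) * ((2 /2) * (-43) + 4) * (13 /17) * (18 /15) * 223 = -42564.14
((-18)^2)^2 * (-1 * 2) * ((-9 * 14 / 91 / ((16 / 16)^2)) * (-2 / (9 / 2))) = -1679616 / 13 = -129201.23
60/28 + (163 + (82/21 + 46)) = 4516/21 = 215.05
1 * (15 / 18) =5 / 6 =0.83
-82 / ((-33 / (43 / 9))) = 3526 / 297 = 11.87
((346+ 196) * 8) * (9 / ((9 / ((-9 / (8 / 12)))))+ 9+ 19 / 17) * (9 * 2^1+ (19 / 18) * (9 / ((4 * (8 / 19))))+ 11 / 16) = -48523905 / 136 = -356793.42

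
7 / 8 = 0.88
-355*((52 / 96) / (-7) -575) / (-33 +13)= -6859523 / 672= -10207.62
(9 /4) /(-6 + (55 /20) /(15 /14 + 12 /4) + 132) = 513 /28882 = 0.02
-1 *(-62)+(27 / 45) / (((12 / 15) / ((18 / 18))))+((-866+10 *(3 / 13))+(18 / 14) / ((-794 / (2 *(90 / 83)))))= -9606675513 / 11994164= -800.95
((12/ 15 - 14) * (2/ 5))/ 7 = -0.75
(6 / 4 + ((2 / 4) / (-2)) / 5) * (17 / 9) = 493 / 180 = 2.74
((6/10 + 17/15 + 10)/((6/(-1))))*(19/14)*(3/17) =-836/1785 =-0.47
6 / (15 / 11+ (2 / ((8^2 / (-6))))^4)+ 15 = 6361447 / 327977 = 19.40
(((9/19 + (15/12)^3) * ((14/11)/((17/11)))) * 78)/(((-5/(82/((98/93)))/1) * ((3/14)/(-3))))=33965.51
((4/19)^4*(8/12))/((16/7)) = 224/390963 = 0.00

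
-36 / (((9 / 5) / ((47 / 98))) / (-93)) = 43710 / 49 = 892.04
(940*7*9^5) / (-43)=-388542420 / 43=-9035870.23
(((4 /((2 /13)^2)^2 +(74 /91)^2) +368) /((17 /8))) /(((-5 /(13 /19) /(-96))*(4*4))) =2984702124 /1028755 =2901.28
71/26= 2.73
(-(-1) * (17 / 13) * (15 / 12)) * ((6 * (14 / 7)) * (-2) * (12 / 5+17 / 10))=-2091 / 13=-160.85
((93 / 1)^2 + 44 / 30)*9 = 77854.20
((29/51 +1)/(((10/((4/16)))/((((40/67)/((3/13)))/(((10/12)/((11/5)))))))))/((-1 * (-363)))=416/563805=0.00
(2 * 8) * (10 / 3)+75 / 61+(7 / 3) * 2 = 3613 / 61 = 59.23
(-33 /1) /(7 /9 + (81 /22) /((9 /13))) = -6534 /1207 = -5.41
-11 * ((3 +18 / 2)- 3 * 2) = -66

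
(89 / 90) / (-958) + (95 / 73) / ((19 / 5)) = 2149003 / 6294060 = 0.34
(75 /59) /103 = 75 /6077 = 0.01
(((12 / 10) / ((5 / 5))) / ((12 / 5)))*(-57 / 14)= -57 / 28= -2.04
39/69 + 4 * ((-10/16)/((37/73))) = -7433/1702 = -4.37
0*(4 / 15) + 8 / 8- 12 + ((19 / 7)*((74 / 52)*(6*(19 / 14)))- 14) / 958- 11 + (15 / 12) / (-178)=-4777014457 / 217247576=-21.99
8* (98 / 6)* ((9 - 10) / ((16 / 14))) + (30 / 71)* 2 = -24173 / 213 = -113.49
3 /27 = 0.11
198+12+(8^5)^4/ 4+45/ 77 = 22193738963681820503/ 77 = 288230376151711954.58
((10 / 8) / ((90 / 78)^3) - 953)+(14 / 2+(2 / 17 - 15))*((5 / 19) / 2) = -831306169 / 872100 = -953.22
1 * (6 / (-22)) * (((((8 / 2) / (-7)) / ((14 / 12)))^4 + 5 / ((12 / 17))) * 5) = -224540635 / 23059204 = -9.74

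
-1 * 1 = -1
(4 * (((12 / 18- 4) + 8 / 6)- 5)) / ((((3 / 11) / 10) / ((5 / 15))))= -3080 / 9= -342.22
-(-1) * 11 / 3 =11 / 3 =3.67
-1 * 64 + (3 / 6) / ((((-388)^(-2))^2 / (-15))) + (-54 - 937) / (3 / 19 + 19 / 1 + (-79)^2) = -20217481485998541 / 118943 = -169976219584.16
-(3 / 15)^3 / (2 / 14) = -7 / 125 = -0.06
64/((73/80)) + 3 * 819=184481/73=2527.14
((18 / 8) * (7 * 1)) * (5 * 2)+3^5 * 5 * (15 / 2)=9270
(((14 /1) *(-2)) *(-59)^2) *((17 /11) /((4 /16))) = -6627824 /11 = -602529.45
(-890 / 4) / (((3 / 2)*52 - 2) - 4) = -445 / 144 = -3.09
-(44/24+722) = -723.83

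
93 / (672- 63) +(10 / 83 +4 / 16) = 35261 / 67396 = 0.52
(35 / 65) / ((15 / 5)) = 7 / 39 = 0.18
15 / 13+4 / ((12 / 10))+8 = 487 / 39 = 12.49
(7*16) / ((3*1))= 112 / 3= 37.33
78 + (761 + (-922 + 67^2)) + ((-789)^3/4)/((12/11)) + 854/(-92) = -41420306827/368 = -112555181.60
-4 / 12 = -1 / 3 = -0.33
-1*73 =-73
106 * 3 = 318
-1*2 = -2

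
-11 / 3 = -3.67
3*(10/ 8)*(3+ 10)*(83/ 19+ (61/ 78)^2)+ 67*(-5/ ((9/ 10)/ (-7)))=101309465/ 35568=2848.33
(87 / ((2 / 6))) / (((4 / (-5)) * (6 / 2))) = -435 / 4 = -108.75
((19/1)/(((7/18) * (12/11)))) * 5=3135/14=223.93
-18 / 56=-9 / 28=-0.32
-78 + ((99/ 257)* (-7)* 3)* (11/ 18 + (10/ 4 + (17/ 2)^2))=-706887/ 1028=-687.63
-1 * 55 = -55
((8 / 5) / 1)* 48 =76.80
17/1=17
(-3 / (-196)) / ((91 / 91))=3 / 196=0.02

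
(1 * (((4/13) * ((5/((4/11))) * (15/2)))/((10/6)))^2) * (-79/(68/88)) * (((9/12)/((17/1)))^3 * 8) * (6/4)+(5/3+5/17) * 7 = -33142541375/1355044704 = -24.46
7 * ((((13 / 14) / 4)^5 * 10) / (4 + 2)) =1856465 / 236027904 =0.01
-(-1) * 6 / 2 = 3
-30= -30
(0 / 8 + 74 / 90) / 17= 37 / 765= 0.05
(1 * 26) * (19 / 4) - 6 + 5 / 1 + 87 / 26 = 1636 / 13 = 125.85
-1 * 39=-39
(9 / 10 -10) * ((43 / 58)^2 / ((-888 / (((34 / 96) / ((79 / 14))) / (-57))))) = -20022821 / 3228361367040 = -0.00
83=83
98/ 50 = 49/ 25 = 1.96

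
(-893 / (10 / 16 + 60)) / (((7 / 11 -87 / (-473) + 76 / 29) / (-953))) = 11673564793 / 2861500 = 4079.53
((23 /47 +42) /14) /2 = 1997 /1316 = 1.52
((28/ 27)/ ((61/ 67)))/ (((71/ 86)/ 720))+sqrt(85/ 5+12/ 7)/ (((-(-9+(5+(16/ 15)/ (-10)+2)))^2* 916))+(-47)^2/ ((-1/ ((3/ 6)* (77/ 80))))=-144917549/ 2078880+5625* sqrt(917)/ 160069168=-69.71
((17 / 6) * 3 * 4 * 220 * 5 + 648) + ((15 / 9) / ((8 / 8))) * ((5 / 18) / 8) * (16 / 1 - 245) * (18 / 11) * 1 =10038947 / 264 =38026.31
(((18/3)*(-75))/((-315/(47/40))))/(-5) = -47/140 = -0.34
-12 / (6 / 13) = -26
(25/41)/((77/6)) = 150/3157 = 0.05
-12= -12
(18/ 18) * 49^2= 2401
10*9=90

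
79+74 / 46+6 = 1992 / 23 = 86.61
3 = 3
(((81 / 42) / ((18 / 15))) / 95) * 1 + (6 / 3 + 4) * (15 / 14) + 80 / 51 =217439 / 27132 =8.01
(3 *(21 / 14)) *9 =81 / 2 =40.50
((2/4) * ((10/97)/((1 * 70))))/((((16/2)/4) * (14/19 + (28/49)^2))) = 133/384120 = 0.00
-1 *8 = -8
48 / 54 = 0.89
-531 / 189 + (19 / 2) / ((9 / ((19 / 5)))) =757 / 630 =1.20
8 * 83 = 664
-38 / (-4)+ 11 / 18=91 / 9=10.11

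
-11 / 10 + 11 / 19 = -99 / 190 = -0.52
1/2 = 0.50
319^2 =101761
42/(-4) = -21/2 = -10.50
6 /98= 3 /49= 0.06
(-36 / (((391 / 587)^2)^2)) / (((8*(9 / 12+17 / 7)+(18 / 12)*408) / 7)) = -104717915861202 / 52144270959191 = -2.01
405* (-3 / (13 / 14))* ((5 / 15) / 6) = -945 / 13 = -72.69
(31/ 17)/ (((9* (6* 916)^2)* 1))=31/ 4621520448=0.00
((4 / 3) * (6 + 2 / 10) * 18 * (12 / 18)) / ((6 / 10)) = 496 / 3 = 165.33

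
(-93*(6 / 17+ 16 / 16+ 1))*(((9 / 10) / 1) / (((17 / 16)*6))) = -8928 / 289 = -30.89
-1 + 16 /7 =9 /7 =1.29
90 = 90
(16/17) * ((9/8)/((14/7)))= 9/17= 0.53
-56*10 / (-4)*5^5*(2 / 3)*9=2625000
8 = 8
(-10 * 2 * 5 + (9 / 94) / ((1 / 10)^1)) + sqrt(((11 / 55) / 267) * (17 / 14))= -4655 / 47 + sqrt(317730) / 18690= -99.01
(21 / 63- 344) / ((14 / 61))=-62891 / 42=-1497.40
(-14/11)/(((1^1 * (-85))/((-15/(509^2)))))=-42/48448147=-0.00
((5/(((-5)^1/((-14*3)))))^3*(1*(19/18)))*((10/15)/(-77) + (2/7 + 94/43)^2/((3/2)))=6464813992/20339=317853.09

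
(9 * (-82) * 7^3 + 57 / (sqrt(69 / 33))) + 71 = -253063 + 57 * sqrt(253) / 23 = -253023.58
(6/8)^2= 0.56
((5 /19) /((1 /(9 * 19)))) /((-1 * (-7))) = 45 /7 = 6.43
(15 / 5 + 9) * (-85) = -1020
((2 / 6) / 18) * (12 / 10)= 1 / 45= 0.02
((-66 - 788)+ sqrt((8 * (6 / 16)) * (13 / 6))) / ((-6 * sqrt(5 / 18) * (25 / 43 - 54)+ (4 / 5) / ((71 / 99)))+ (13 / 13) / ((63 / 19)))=-42191515612609650 * sqrt(10) / 26389382733725849 - 1310596984305 * sqrt(26) / 52778765467451698+ 49404585026475 * sqrt(65) / 26389382733725849+ 1119249824596470 / 26389382733725849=-5.00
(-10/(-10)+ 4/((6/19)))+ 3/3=44/3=14.67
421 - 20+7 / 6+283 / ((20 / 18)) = 9853 / 15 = 656.87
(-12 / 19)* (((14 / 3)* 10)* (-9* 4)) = 20160 / 19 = 1061.05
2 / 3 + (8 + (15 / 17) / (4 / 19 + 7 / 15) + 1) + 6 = 167032 / 9843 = 16.97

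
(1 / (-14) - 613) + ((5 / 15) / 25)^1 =-643711 / 1050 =-613.06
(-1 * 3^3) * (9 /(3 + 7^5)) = -243 /16810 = -0.01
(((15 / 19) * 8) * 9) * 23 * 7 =173880 / 19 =9151.58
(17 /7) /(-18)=-17 /126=-0.13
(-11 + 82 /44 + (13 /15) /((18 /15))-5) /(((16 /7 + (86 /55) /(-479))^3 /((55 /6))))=-2602776191764450625 /251690180194779633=-10.34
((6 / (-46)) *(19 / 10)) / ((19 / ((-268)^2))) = -107736 / 115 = -936.83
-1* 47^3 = -103823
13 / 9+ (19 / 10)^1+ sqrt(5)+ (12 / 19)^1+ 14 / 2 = sqrt(5)+ 18769 / 1710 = 13.21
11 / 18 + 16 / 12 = 35 / 18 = 1.94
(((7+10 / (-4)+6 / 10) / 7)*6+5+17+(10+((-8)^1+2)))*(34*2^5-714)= 397562 / 35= 11358.91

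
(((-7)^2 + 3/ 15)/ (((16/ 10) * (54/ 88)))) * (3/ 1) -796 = -1937/ 3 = -645.67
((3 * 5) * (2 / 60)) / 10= 1 / 20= 0.05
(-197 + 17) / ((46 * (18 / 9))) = -45 / 23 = -1.96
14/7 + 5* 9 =47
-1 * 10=-10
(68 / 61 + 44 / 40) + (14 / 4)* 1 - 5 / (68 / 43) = 52949 / 20740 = 2.55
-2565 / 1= -2565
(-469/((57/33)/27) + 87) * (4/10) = -55056/19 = -2897.68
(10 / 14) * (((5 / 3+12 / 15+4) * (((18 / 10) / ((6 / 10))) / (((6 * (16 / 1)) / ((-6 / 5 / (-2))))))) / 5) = 97 / 5600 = 0.02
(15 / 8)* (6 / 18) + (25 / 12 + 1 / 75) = 1633 / 600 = 2.72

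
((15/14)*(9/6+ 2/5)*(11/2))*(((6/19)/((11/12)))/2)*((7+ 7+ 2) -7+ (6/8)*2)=20.25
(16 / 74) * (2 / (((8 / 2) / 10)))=40 / 37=1.08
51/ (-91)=-51/ 91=-0.56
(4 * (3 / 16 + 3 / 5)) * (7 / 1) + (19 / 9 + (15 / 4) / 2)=9373 / 360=26.04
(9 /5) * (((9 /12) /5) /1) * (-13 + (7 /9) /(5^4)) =-109677 /31250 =-3.51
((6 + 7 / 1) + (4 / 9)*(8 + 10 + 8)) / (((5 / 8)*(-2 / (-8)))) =7072 / 45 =157.16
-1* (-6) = 6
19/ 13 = 1.46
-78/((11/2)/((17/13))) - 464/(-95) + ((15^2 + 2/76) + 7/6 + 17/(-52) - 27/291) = 3354114833/15812940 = 212.11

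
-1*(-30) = 30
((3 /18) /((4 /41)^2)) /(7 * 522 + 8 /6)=1681 /350912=0.00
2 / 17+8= 8.12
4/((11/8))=32/11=2.91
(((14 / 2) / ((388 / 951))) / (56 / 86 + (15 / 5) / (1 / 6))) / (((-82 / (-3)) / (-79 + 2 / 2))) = -33491367 / 12758216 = -2.63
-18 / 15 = -6 / 5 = -1.20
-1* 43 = -43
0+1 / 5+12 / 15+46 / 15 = 61 / 15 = 4.07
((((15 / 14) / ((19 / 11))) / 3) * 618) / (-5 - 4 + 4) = -3399 / 133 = -25.56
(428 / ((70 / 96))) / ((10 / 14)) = 20544 / 25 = 821.76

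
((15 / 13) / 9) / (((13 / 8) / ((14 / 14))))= 40 / 507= 0.08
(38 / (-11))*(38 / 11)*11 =-1444 / 11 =-131.27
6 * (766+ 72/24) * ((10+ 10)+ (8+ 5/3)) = 136882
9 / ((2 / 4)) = 18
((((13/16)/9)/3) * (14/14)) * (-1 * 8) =-13/54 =-0.24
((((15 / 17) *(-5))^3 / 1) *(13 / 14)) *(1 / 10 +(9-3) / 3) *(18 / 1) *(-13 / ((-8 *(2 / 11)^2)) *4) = -46585378125 / 78608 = -592628.97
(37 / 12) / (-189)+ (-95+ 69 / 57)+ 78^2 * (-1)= -266214007 / 43092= -6177.81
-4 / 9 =-0.44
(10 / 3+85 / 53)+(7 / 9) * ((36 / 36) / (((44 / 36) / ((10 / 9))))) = 29615 / 5247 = 5.64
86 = 86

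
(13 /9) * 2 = 26 /9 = 2.89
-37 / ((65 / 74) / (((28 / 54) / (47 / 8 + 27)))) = -306656 / 461565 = -0.66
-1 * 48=-48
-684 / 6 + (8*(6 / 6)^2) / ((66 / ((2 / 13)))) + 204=38618 / 429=90.02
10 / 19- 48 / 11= -802 / 209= -3.84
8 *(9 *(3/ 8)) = 27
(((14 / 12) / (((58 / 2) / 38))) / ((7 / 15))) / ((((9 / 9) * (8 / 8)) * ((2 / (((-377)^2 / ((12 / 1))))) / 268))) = 31194865 / 6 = 5199144.17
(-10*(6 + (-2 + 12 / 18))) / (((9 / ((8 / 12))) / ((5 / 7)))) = -200 / 81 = -2.47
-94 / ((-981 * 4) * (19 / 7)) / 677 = 329 / 25237206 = 0.00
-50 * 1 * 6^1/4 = -75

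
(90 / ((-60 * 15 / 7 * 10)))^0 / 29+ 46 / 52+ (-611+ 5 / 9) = -4136239 / 6786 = -609.53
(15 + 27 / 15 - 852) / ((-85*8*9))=58 / 425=0.14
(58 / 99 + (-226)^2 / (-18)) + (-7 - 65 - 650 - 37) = -118667 / 33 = -3595.97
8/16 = 1/2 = 0.50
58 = 58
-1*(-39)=39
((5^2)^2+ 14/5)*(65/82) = 40807/82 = 497.65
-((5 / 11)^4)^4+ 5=229748496729970180 / 45949729863572161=5.00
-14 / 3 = -4.67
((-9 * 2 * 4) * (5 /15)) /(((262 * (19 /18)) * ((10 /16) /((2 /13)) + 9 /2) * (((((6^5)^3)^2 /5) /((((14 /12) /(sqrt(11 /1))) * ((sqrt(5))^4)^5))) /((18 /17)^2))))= -341796875 * sqrt(11) /1284121181103226396845539328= -0.00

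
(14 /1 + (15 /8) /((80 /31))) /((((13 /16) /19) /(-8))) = -2755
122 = 122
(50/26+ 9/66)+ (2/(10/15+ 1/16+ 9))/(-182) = 1924385/934934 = 2.06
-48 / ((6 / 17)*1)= -136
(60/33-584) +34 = -6030/11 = -548.18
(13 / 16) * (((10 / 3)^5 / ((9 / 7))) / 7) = 81250 / 2187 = 37.15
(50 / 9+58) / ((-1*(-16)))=143 / 36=3.97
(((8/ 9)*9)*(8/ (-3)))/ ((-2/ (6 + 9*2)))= 256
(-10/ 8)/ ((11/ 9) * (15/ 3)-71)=45/ 2336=0.02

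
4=4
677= 677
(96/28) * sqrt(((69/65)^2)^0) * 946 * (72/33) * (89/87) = 1469568/203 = 7239.25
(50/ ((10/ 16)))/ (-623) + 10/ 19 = 4710/ 11837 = 0.40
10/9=1.11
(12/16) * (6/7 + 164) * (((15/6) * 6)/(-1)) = -25965/14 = -1854.64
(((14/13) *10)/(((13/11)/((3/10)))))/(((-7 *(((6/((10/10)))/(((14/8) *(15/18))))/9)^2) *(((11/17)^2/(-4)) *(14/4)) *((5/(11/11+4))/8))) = 151725/3718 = 40.81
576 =576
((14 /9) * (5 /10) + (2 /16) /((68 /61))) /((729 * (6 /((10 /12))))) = 21785 /128490624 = 0.00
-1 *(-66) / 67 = 66 / 67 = 0.99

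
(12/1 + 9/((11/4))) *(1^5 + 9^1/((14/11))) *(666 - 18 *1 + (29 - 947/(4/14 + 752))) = 2412631134/28963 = 83300.46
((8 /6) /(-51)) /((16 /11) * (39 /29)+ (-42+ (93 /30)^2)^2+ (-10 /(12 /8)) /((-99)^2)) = -3789720000 /152359375606159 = -0.00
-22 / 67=-0.33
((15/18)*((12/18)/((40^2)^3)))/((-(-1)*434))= 1/3199795200000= 0.00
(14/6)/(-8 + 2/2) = -1/3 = -0.33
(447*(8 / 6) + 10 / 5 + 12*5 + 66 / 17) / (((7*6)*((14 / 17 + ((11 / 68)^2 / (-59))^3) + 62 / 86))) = 288954041515377270784 / 28318733496065107809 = 10.20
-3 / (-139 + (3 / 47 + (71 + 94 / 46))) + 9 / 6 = 55044 / 35615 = 1.55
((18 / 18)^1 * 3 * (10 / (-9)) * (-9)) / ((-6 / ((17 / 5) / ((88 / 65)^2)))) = -71825 / 7744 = -9.27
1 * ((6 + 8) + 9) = 23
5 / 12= 0.42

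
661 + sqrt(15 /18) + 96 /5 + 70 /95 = sqrt(30) /6 + 64689 /95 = 681.85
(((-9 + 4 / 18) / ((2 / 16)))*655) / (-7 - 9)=51745 / 18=2874.72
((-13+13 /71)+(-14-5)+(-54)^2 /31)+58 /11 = 1634735 /24211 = 67.52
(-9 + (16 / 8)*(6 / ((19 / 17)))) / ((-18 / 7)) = -77 / 114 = -0.68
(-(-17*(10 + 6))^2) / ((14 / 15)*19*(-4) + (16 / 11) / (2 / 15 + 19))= 437939040 / 419431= 1044.13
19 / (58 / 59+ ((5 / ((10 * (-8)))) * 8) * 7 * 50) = -1121 / 10267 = -0.11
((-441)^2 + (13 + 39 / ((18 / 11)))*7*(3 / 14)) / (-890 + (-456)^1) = -778145 / 5384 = -144.53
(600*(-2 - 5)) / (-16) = 525 / 2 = 262.50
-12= -12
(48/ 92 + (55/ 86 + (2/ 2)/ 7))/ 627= 6019/ 2893814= 0.00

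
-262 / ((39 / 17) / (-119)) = 530026 / 39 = 13590.41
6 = 6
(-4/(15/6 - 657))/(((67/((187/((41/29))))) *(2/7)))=116/2747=0.04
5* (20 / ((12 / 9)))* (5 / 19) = 375 / 19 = 19.74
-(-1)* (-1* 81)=-81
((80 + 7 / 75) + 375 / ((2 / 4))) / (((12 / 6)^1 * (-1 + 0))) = -62257 / 150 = -415.05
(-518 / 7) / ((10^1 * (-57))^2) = -37 / 162450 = -0.00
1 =1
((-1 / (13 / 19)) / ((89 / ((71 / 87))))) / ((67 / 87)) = -1349 / 77519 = -0.02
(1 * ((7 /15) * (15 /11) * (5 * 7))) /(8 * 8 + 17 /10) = 0.34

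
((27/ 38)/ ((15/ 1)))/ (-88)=-9/ 16720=-0.00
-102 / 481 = -0.21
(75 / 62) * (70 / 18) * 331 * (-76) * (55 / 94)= -69242.31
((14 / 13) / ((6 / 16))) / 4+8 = 340 / 39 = 8.72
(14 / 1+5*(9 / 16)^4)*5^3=118788625 / 65536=1812.57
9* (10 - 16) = -54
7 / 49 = 1 / 7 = 0.14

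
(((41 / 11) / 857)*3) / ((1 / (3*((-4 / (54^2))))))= -41 / 763587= -0.00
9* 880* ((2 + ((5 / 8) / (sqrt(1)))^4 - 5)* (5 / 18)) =-3207325 / 512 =-6264.31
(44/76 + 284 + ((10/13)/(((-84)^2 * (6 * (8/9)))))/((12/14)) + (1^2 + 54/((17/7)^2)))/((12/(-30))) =-1696588645435/2302530048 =-736.84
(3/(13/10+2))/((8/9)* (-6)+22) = 3/55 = 0.05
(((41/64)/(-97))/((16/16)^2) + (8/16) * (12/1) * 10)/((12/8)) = 372439/9312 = 40.00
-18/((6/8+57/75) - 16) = 200/161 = 1.24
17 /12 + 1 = 29 /12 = 2.42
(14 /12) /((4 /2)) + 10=127 /12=10.58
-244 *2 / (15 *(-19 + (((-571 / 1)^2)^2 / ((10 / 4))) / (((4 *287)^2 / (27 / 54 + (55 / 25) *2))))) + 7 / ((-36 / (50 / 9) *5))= -1241230783265 / 5739657736374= -0.22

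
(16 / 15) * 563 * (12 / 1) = 36032 / 5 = 7206.40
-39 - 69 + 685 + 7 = 584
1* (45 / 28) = 45 / 28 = 1.61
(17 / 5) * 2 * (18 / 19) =612 / 95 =6.44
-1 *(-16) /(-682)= -8 /341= -0.02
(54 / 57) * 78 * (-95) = -7020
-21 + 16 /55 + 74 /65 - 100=-85493 /715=-119.57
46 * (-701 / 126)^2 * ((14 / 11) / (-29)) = -11302223 / 180873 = -62.49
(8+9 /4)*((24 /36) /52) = 41 /312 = 0.13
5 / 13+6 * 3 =239 / 13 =18.38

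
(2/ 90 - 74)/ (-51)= 3329/ 2295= 1.45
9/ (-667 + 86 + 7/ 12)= -108/ 6965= -0.02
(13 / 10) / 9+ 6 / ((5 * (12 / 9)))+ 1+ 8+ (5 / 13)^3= 998669 / 98865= 10.10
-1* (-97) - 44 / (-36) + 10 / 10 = 893 / 9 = 99.22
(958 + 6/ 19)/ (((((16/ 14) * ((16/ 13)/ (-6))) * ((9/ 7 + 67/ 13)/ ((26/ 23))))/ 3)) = -551291013/ 256082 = -2152.79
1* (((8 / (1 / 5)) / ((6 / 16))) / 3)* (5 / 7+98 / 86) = 65.91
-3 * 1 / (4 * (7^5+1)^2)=-3 / 1130035456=-0.00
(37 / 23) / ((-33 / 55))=-185 / 69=-2.68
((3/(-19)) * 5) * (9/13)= -135/247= -0.55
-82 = -82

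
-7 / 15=-0.47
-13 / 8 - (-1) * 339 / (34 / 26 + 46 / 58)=10543 / 66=159.74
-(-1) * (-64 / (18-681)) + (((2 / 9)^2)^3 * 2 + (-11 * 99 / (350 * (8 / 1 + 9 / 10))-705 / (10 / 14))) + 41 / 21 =-360474095427479 / 365851956015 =-985.30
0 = 0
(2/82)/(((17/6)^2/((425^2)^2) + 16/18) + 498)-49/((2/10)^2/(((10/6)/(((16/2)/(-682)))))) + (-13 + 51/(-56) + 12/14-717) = 268948177260545496349/1551725291667432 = 173322.03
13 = 13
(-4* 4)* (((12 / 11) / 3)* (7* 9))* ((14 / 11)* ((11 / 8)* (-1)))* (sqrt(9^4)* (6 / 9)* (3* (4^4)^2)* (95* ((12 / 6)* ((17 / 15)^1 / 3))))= 5377043202048 / 11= 488822109277.09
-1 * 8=-8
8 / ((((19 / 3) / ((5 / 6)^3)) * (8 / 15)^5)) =10546875 / 622592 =16.94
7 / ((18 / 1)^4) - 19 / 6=-332417 / 104976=-3.17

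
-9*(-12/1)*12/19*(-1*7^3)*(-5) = 2222640/19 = 116981.05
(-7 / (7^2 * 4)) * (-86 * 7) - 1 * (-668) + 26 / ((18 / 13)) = 12749 / 18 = 708.28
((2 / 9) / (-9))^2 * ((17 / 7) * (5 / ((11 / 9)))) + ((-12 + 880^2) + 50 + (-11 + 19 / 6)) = 86942177771 / 112266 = 774430.17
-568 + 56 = -512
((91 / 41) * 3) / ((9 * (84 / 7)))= 91 / 1476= 0.06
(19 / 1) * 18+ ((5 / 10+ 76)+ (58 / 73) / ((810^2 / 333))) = 556783399 / 1330425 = 418.50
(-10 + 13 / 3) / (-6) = 17 / 18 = 0.94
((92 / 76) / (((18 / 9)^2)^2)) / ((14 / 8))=23 / 532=0.04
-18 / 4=-9 / 2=-4.50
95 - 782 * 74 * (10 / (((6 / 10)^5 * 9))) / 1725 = -2521705 / 6561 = -384.35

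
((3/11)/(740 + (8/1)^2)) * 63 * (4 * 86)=7.35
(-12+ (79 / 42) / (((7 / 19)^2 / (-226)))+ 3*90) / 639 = -2957165 / 657531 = -4.50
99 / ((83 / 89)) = 8811 / 83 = 106.16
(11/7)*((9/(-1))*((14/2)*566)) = -56034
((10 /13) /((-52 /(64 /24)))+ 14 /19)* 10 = 67180 /9633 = 6.97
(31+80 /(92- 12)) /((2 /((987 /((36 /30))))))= 13160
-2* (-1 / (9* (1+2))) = 2 / 27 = 0.07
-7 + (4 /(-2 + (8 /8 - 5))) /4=-43 /6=-7.17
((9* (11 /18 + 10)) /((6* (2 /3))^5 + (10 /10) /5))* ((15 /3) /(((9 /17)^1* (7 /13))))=1055275 /645246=1.64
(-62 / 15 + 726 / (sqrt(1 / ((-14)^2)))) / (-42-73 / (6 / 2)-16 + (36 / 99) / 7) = -11734646 / 95035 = -123.48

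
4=4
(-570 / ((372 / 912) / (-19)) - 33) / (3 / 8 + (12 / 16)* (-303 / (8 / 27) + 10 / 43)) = -377050144 / 10897461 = -34.60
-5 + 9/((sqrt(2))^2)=-0.50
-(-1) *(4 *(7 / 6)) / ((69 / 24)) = 112 / 69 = 1.62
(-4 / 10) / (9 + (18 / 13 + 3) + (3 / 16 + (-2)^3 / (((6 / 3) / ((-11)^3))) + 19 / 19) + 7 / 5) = -416 / 5553571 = -0.00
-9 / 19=-0.47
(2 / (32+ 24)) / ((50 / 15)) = 3 / 280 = 0.01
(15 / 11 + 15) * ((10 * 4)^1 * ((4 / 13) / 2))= 14400 / 143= 100.70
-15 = -15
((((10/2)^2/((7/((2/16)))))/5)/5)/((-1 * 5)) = -1/280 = -0.00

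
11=11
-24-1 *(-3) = -21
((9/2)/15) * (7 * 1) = 2.10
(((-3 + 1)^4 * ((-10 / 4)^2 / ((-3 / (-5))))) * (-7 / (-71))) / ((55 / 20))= 14000 / 2343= 5.98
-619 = -619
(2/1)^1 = 2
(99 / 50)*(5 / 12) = 33 / 40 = 0.82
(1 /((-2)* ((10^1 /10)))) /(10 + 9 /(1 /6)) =-1 /128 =-0.01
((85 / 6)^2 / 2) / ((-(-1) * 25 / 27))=867 / 8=108.38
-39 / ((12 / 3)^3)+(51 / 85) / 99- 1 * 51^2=-27472931 / 10560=-2601.60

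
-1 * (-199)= 199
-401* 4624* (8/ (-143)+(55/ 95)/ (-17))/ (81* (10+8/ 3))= 226706152/ 1393821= 162.65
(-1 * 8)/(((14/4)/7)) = -16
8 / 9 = 0.89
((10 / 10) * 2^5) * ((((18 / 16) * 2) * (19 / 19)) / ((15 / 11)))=264 / 5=52.80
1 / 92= 0.01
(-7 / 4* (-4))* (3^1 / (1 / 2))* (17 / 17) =42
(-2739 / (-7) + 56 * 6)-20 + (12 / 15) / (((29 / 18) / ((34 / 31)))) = 707.83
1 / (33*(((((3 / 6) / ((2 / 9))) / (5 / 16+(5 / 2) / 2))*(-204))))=-25 / 242352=-0.00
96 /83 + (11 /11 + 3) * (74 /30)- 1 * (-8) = 23684 /1245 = 19.02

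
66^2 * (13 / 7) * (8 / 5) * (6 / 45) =302016 / 175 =1725.81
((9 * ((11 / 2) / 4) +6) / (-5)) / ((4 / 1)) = -147 / 160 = -0.92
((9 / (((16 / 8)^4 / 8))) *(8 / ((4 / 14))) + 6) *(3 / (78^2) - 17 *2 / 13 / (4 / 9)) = -131263 / 169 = -776.70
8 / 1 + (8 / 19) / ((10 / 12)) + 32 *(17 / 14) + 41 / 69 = 2200489 / 45885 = 47.96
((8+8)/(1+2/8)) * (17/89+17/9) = 106624/4005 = 26.62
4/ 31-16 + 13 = -89/ 31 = -2.87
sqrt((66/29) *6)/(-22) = -3 *sqrt(319)/319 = -0.17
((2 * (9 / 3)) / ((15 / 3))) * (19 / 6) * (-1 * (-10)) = 38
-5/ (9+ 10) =-5/ 19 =-0.26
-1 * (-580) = 580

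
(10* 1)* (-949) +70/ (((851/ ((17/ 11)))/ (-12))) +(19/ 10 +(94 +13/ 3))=-9391.29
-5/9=-0.56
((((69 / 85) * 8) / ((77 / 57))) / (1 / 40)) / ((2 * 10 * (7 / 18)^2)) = 20388672 / 320705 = 63.57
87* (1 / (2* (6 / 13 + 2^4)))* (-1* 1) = -1131 / 428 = -2.64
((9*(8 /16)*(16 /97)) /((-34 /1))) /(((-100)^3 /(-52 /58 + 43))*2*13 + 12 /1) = 0.00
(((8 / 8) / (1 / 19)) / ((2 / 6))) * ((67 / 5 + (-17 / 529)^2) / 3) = 356265048 / 1399205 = 254.62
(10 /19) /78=5 /741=0.01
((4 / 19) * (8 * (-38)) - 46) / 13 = -110 / 13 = -8.46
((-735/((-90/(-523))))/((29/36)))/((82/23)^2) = -40670049/97498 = -417.14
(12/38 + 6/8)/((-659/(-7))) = 567/50084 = 0.01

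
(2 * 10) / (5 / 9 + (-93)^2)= 90 / 38923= 0.00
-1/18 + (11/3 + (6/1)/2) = 119/18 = 6.61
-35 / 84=-5 / 12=-0.42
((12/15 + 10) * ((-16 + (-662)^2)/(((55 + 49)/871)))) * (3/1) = 594565839/5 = 118913167.80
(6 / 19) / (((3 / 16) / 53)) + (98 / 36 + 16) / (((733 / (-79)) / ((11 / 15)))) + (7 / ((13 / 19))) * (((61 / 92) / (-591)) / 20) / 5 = 777733350498601 / 8859694474800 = 87.78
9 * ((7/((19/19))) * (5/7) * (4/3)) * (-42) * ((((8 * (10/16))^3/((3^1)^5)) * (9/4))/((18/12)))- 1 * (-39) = -17149/9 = -1905.44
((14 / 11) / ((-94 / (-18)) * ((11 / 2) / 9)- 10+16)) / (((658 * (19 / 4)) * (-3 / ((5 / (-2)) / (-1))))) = -540 / 14626447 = -0.00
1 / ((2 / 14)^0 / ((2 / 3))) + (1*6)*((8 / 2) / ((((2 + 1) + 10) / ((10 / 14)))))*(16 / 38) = 6338 / 5187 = 1.22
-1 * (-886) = 886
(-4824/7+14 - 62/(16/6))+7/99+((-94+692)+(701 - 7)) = 1645675/2772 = 593.68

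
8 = 8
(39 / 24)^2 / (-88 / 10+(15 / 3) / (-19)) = -16055 / 55104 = -0.29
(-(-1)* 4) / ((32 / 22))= 11 / 4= 2.75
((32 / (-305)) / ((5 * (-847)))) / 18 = 16 / 11625075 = 0.00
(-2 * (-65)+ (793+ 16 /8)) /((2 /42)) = 19425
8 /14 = 4 /7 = 0.57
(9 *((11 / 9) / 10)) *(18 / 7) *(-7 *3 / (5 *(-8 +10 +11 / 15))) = -4.35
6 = 6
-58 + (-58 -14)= -130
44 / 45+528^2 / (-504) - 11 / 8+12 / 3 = -1384841 / 2520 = -549.54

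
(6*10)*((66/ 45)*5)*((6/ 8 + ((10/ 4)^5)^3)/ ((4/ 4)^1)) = 1678468148555/ 4096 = 409782262.83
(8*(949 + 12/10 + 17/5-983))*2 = -2352/5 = -470.40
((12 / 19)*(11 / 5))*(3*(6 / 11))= 216 / 95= 2.27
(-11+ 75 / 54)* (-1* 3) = 28.83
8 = 8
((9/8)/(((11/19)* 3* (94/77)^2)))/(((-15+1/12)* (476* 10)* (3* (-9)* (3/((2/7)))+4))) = 13167/601214517280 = 0.00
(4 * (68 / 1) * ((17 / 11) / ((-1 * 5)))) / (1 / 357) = -1650768 / 55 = -30013.96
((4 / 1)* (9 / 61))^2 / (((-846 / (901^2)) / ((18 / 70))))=-526047048 / 6121045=-85.94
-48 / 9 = -16 / 3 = -5.33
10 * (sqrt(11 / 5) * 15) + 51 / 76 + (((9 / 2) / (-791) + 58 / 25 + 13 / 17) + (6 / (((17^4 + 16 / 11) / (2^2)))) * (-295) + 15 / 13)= 490193225863787 / 101717818484100 + 30 * sqrt(55)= 227.31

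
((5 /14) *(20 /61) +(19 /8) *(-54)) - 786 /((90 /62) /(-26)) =357399011 /25620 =13950.00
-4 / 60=-1 / 15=-0.07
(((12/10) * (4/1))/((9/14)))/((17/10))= 224/51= 4.39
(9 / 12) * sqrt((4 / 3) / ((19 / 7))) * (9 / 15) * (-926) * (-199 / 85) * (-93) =-25706223 * sqrt(399) / 8075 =-63589.03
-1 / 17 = -0.06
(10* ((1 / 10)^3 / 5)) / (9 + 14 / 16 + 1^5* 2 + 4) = 2 / 15875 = 0.00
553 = 553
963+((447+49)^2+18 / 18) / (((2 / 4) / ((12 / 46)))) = 2974353 / 23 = 129319.70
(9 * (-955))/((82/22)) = -94545/41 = -2305.98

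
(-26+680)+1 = 655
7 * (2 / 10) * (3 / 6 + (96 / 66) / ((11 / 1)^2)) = 9541 / 13310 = 0.72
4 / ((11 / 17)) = 68 / 11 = 6.18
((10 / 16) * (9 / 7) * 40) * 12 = 2700 / 7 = 385.71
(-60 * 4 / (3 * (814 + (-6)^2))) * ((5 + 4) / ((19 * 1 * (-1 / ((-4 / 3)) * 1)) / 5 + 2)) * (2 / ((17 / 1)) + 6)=-1.07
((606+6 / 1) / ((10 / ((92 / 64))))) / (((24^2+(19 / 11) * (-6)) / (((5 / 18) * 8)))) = 253 / 732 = 0.35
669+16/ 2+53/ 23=15624/ 23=679.30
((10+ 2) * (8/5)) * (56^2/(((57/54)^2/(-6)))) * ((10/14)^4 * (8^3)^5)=-52529986053649465344000/17689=-2969641362069617578.38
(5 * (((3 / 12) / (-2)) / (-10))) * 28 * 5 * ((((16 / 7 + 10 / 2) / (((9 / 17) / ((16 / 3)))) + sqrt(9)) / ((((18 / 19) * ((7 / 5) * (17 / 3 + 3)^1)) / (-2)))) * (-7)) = 2286175 / 2808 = 814.16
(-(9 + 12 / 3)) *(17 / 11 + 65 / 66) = -2171 / 66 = -32.89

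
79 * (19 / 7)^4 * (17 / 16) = 175021103 / 38416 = 4555.94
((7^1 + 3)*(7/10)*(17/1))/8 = 119/8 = 14.88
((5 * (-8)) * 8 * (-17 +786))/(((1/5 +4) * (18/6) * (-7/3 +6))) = -1230400/231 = -5326.41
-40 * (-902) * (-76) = -2742080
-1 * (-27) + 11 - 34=4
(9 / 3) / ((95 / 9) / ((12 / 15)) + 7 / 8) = 216 / 1013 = 0.21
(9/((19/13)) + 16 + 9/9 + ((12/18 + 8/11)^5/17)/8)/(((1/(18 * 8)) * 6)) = 2345775213664/4213577313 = 556.72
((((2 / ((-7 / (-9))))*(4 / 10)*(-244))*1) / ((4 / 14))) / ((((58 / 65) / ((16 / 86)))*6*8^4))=-2379 / 319232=-0.01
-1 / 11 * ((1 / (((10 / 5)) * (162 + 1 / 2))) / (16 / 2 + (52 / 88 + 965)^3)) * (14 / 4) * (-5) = 484 / 89014932695845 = 0.00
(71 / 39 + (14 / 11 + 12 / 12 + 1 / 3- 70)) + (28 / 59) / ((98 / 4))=-65.55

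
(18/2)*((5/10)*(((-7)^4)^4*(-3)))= -897289125379227/2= -448644562689613.50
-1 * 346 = -346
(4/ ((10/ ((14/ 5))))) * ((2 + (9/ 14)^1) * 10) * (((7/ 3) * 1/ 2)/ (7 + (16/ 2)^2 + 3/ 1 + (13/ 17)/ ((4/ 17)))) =2072/ 4635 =0.45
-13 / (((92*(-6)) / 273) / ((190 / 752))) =112385 / 69184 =1.62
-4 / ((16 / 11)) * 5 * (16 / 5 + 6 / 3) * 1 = -143 / 2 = -71.50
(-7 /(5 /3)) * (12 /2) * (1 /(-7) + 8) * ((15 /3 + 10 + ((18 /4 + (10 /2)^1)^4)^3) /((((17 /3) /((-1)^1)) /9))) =5916190778828077473 /34816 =169927354630861.60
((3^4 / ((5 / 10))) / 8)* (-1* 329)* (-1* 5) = 133245 / 4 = 33311.25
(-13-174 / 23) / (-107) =473 / 2461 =0.19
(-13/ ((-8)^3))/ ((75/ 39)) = 169/ 12800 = 0.01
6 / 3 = 2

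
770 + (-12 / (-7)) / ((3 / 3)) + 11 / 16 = 86509 / 112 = 772.40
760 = 760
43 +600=643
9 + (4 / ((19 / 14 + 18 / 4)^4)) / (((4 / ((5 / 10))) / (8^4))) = 30349097 / 2825761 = 10.74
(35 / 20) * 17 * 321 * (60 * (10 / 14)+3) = 1751697 / 4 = 437924.25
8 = 8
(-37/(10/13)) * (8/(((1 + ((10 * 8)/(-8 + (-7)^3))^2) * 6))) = -39506454/648005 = -60.97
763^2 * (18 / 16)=5239521 / 8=654940.12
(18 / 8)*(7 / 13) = 63 / 52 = 1.21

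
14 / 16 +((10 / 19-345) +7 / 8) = -26047 / 76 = -342.72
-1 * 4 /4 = -1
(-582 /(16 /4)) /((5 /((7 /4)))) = -2037 /40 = -50.92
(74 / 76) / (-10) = -37 / 380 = -0.10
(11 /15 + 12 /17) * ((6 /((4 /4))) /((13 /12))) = 8808 /1105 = 7.97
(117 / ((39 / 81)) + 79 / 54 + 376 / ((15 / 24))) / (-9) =-228437 / 2430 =-94.01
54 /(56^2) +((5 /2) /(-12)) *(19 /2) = -1.96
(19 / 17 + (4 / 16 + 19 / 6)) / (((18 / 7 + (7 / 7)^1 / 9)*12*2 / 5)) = 32375 / 91936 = 0.35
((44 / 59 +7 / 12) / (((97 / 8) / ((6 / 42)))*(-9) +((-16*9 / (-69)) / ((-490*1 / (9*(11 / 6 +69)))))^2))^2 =5713929825358997284 / 1851157160028896397008769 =0.00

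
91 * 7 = 637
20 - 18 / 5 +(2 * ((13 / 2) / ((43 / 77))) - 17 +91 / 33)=180473 / 7095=25.44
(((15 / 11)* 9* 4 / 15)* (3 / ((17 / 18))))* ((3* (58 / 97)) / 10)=169128 / 90695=1.86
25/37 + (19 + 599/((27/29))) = 662383/999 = 663.05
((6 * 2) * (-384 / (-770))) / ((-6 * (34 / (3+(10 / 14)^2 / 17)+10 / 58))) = -4684544 / 53512305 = -0.09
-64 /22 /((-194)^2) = -8 /103499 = -0.00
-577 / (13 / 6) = -3462 / 13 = -266.31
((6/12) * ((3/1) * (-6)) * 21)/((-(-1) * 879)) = -63/293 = -0.22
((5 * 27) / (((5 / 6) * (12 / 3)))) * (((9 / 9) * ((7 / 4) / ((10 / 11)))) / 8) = 6237 / 640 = 9.75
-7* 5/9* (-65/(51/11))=25025/459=54.52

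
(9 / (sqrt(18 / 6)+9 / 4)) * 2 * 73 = 15768 / 11 - 7008 * sqrt(3) / 11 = 329.98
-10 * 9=-90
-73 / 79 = -0.92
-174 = -174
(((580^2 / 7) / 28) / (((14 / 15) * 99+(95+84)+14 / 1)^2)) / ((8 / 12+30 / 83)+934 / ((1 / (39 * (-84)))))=-26176125 / 3801053663850058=-0.00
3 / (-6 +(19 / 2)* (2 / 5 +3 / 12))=120 / 7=17.14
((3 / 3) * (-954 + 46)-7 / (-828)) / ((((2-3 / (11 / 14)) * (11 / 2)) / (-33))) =-8269987 / 2760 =-2996.37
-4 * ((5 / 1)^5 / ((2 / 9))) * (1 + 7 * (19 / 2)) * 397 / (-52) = 1507359375 / 52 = 28987680.29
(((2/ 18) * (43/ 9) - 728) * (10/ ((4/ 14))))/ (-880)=412475/ 14256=28.93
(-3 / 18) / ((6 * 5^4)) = -1 / 22500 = -0.00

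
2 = 2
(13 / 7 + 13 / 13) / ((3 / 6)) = 40 / 7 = 5.71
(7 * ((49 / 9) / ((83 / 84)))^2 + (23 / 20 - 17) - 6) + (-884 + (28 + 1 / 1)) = -664.33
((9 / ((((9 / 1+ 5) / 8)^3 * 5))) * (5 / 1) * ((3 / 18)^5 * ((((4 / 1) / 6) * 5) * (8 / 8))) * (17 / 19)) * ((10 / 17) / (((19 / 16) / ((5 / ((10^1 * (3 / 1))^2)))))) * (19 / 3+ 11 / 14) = 23920 / 1895606307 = 0.00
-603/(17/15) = -9045/17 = -532.06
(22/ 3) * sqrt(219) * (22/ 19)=484 * sqrt(219)/ 57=125.66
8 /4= 2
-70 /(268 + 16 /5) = -175 /678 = -0.26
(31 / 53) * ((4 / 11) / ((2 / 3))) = 186 / 583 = 0.32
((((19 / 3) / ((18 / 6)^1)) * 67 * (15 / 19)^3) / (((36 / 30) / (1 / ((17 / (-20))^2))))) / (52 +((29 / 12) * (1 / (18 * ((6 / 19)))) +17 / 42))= 75978000000 / 50002072817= 1.52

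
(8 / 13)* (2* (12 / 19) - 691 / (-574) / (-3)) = 0.53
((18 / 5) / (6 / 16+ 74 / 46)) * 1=3312 / 1825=1.81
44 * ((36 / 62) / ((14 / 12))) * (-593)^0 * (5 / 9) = 2640 / 217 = 12.17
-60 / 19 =-3.16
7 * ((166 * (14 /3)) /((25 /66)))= 357896 /25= 14315.84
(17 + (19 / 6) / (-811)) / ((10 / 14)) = 578921 / 24330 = 23.79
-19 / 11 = -1.73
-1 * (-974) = 974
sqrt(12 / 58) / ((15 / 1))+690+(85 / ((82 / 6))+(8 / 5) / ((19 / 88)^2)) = sqrt(174) / 435+54063757 / 74005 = 730.57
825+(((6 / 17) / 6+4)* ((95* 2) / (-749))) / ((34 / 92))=177977265 / 216461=822.21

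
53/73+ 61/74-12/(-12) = 13777/5402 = 2.55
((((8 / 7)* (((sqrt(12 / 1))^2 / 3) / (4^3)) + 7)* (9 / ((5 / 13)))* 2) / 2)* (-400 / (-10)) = 46332 / 7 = 6618.86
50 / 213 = 0.23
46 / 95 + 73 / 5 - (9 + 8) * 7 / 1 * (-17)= 193618 / 95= 2038.08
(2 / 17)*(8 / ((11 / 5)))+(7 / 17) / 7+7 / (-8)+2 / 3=1249 / 4488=0.28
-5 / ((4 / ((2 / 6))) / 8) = -10 / 3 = -3.33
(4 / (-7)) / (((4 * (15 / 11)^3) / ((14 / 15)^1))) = -2662 / 50625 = -0.05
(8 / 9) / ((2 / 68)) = 272 / 9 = 30.22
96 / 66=16 / 11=1.45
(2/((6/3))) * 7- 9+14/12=-5/6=-0.83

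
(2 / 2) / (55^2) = 1 / 3025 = 0.00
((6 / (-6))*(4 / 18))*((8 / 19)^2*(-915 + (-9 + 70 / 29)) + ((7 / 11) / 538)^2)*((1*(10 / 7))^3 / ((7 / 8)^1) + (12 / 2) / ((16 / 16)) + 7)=37286650837878705 / 62880971930854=592.97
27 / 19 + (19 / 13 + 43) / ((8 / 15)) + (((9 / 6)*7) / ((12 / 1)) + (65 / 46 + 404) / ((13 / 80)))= 117279061 / 45448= 2580.51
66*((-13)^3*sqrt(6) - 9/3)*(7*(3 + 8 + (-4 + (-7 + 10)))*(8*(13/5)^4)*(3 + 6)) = -4174533338976*sqrt(6)/125 - 5700318624/125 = -81849415306.82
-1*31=-31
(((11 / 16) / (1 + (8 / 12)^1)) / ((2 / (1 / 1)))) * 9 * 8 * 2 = 297 / 10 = 29.70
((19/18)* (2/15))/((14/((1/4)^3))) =19/120960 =0.00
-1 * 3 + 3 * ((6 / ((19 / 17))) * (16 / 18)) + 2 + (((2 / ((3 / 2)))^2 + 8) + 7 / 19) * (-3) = -976 / 57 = -17.12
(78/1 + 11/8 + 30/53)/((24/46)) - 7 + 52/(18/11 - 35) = 270126287/1867296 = 144.66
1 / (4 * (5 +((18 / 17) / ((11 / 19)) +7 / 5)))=935 / 30776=0.03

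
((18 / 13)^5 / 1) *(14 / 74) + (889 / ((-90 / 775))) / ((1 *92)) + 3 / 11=-20513871617641 / 250248511656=-81.97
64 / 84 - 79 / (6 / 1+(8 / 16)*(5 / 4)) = -11.16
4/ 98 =2/ 49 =0.04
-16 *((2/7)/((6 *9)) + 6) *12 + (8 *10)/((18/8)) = -70400/63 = -1117.46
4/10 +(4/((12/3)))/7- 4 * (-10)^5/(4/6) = 21000019/35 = 600000.54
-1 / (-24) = 1 / 24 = 0.04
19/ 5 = 3.80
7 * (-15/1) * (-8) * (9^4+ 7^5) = 19629120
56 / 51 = 1.10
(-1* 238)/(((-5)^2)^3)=-238/15625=-0.02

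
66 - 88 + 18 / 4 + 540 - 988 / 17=15789 / 34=464.38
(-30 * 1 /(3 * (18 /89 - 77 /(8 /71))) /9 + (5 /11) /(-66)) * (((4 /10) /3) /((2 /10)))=-5573245 /1589130873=-0.00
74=74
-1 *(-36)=36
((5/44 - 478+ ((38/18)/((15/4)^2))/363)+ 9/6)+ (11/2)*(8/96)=-2798739943/5880600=-475.93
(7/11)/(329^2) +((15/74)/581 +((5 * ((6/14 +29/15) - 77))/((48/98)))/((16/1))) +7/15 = -141874370858261/3008768273280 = -47.15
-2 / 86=-1 / 43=-0.02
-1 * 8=-8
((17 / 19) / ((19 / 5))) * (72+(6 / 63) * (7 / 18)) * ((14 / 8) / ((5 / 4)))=231455 / 9747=23.75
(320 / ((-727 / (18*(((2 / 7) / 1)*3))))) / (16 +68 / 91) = -37440 / 92329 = -0.41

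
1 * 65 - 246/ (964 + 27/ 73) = 4557977/ 70399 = 64.74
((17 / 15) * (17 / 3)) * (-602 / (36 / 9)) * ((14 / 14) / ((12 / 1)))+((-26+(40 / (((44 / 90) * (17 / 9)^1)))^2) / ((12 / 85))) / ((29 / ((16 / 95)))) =-5424780883 / 1224079560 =-4.43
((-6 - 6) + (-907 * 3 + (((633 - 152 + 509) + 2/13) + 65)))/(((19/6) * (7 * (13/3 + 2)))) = -2952/247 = -11.95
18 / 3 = 6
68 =68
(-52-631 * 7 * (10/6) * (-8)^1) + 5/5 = 176527/3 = 58842.33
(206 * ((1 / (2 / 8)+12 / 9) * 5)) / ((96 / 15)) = 2575 / 3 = 858.33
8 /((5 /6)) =48 /5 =9.60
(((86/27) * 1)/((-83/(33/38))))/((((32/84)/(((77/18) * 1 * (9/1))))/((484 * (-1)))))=30848587/18924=1630.13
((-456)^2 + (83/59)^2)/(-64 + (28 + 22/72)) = -5211591156/894617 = -5825.50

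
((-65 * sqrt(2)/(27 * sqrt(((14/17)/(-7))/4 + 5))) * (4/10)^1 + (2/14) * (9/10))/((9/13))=13/70 - 52 * sqrt(17)/243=-0.70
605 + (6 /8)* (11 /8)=606.03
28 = 28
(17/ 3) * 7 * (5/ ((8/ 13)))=7735/ 24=322.29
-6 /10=-3 /5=-0.60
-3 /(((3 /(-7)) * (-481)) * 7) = -1 /481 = -0.00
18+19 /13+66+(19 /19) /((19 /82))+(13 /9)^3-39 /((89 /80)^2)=87402196714 /1426279023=61.28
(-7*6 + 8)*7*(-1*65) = 15470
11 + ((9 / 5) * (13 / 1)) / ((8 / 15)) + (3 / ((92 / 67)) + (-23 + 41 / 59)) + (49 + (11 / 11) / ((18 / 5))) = 8210309 / 97704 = 84.03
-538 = -538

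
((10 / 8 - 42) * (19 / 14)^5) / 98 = -403604137 / 210827008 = -1.91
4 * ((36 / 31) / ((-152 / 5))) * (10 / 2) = -450 / 589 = -0.76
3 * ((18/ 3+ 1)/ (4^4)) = 21/ 256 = 0.08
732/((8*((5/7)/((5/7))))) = 183/2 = 91.50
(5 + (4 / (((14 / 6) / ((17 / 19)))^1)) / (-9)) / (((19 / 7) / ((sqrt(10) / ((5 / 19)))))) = 1927*sqrt(10) / 285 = 21.38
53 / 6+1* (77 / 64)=1927 / 192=10.04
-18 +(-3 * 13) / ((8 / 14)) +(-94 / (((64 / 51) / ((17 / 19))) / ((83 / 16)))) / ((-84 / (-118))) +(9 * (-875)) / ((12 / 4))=-435766511 / 136192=-3199.65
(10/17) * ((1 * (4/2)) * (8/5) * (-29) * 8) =-7424/17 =-436.71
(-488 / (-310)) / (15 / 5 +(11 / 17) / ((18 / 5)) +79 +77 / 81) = 671976 / 35485855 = 0.02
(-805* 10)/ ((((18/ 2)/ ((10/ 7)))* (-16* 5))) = 575/ 36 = 15.97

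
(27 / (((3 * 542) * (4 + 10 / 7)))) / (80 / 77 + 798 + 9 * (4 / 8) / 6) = 4851 / 1268378915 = 0.00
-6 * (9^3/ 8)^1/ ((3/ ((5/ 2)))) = -3645/ 8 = -455.62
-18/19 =-0.95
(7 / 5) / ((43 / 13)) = 91 / 215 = 0.42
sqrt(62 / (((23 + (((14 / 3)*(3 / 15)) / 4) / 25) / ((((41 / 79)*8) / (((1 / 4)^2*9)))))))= 80*sqrt(51982743390) / 4089909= 4.46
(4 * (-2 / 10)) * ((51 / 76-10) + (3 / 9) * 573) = -13807 / 95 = -145.34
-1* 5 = -5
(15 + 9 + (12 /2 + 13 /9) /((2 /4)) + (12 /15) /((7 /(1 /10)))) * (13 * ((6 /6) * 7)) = 3539.93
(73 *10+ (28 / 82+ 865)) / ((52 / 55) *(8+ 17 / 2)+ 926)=327045 / 193028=1.69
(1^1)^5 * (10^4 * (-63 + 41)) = -220000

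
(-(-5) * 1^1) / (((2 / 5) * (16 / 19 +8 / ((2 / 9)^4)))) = 0.00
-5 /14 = -0.36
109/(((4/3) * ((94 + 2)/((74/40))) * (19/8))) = 4033/6080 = 0.66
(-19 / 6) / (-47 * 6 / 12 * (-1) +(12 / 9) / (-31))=-589 / 4363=-0.13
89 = 89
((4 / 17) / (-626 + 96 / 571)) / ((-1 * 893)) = 1142 / 2712465175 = 0.00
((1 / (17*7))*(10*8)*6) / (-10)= -48 / 119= -0.40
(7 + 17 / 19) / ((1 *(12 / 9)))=225 / 38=5.92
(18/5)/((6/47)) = 141/5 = 28.20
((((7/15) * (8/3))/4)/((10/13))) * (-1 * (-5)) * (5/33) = 91/297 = 0.31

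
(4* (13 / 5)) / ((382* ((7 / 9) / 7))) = 234 / 955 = 0.25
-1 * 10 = -10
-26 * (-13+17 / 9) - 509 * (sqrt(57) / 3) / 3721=288.54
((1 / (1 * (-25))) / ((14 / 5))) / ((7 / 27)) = -27 / 490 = -0.06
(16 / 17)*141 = 2256 / 17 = 132.71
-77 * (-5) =385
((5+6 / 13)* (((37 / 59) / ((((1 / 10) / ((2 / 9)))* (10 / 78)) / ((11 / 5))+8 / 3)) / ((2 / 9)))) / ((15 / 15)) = 1560438 / 272639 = 5.72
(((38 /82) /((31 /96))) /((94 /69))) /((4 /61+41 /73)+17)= 140109192 /2344498039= 0.06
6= 6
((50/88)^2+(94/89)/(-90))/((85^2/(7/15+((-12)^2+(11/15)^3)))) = 53604831659/8594029125000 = 0.01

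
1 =1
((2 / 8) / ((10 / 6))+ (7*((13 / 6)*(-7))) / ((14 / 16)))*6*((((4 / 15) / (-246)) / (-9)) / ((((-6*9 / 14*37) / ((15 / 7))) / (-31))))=-225401 / 5529465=-0.04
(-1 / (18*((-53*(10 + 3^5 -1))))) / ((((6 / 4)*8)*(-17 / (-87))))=29 / 16347744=0.00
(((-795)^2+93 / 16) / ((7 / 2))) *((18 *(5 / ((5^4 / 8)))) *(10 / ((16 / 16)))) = 364049748 / 175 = 2080284.27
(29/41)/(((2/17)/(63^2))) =1956717/82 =23862.40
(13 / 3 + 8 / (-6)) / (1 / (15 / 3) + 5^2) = 5 / 42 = 0.12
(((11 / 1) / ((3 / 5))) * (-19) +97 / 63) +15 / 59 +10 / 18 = -428674 / 1239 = -345.98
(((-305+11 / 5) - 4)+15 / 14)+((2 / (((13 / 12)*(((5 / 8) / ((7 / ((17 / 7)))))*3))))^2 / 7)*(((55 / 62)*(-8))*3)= -6999788083 / 21196994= -330.23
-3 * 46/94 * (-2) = 138/47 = 2.94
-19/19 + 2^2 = 3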